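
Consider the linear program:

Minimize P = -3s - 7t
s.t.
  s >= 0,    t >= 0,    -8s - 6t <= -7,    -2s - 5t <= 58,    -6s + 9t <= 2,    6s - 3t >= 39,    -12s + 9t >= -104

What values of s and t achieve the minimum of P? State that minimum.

Corner points and P = -3s - 7t:
  (13/2, 0) → P = -39/2
  (26/3, 0) → P = -26
  (119/12, 41/6) → P = -931/12
  (53/3, 12) → P = -137

The optimum lies where -6s + 9t = 2 and -12s + 9t = -104.
Solving simultaneously gives s = 53/3, t = 12.

s = 53/3, t = 12, minimum P = -137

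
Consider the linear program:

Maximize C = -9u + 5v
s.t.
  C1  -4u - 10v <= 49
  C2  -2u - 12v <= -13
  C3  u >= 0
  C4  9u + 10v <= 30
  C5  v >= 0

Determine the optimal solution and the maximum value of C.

u = 0, v = 3, maximum C = 15

Vertices and C = -9u + 5v:
  (0, 13/12) → C = 65/12
  (115/44, 57/88) → C = -1785/88
  (0, 3) → C = 15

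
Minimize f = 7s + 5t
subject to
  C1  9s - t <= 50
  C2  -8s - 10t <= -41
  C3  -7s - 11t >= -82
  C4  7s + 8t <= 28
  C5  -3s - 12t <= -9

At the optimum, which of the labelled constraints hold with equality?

Corner points and f = 7s + 5t:
  (-41/2, 41/2) → f = -41
  (-8, 21/2) → f = -7/2
  (-116/7, 18) → f = -26

The minimum is at (-41/2, 41/2). Substituting into each constraint, equality holds for C2 and C3; the remaining constraints have slack.

C2 and C3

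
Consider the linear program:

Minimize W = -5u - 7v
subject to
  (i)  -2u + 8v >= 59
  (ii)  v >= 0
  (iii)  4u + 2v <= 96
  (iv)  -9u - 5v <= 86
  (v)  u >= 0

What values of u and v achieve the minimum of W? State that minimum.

u = 0, v = 48, minimum W = -336

Extreme points and W = -5u - 7v:
  (325/18, 107/9) → W = -347/2
  (0, 59/8) → W = -413/8
  (0, 48) → W = -336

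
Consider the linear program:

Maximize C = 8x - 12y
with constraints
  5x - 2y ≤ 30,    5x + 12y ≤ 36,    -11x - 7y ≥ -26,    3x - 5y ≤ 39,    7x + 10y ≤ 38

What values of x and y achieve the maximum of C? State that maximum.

x = 72/19, y = -105/19, maximum C = 1836/19

Corner points and C = 8x - 12y:
  (262/57, -200/57) → C = 4496/57
  (72/19, -105/19) → C = 1836/19
  (60/97, 266/97) → C = -2712/97
The feasible region is unbounded (it extends along (-5, -3), (-12, 5)), but C strictly decreases along every unbounded feasible direction, so there is no improving ray and the maximum is attained at a vertex.

The optimum lies where 5x - 2y = 30 and 3x - 5y = 39.
Solving simultaneously gives x = 72/19, y = -105/19.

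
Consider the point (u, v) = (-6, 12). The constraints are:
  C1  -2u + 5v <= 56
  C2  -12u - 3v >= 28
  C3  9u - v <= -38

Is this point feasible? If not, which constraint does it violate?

not feasible — violates C1

Constraint C1: -2u + 5v = 72, which is not ≤ 56. All other constraints are satisfied.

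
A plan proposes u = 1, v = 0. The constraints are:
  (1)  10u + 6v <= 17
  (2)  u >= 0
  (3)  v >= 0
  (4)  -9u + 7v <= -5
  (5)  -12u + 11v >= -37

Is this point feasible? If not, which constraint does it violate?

(1): 10 ≤ 17 ✓
(2): 1 ≥ 0 ✓
(3): 0 ≥ 0 ✓
(4): -9 ≤ -5 ✓
(5): -12 ≥ -37 ✓

feasible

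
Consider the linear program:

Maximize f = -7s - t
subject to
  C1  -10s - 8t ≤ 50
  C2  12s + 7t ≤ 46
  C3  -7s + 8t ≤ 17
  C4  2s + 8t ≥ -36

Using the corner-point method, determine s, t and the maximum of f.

s = -67/17, t = -45/34, maximum f = 983/34

Feasible corners and f = -7s - t:
  (-67/17, -45/34) → f = 983/34
  (-7/4, -65/16) → f = 261/16
  (249/145, 526/145) → f = -2269/145
  (310/41, -262/41) → f = -1908/41

The optimum lies where -10s - 8t = 50 and -7s + 8t = 17.
Solving simultaneously gives s = -67/17, t = -45/34.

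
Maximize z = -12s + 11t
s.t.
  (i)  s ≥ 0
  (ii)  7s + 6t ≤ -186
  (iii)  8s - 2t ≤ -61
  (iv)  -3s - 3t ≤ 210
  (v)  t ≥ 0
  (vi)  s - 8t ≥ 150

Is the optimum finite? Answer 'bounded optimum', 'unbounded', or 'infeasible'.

The boundaries t = 0 and s - 8t = 150 meet at (150, 0), but that point violates 7s + 6t ≤ -186. Every candidate vertex is excluded by some other constraint, so the feasible region is empty.

infeasible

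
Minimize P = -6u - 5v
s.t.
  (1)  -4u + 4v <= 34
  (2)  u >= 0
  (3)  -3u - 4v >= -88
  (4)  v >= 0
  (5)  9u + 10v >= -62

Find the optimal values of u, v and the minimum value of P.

u = 88/3, v = 0, minimum P = -176

Corner points and P = -6u - 5v:
  (0, 17/2) → P = -85/2
  (54/7, 227/14) → P = -1783/14
  (0, 0) → P = 0
  (88/3, 0) → P = -176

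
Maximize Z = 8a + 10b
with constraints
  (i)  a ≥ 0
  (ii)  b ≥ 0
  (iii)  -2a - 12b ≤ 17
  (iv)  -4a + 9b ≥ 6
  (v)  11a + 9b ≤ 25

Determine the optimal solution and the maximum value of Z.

a = 0, b = 25/9, maximum Z = 250/9

Feasible corners and Z = 8a + 10b:
  (0, 2/3) → Z = 20/3
  (0, 25/9) → Z = 250/9
  (19/15, 166/135) → Z = 3028/135

The binding constraints are a = 0 and 11a + 9b = 25.
Solving simultaneously gives a = 0, b = 25/9.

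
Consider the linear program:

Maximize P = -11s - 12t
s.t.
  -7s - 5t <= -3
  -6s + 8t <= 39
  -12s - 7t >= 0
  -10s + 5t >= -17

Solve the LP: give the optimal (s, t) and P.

Feasible corners and P = -11s - 12t:
  (-171/86, 291/86) → P = -1611/86
  (-21/11, 36/11) → P = -201/11
  (-91/46, 78/23) → P = -871/46

s = -21/11, t = 36/11, maximum P = -201/11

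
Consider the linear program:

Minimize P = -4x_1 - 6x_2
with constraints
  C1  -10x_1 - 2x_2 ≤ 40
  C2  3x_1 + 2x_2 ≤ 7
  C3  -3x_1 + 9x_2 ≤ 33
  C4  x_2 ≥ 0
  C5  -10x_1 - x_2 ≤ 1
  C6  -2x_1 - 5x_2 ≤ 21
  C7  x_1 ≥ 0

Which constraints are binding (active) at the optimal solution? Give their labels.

C2 and C7

Corner points and P = -4x_1 - 6x_2:
  (7/3, 0) → P = -28/3
  (0, 7/2) → P = -21
  (0, 0) → P = 0

The minimum is at (0, 7/2). Substituting into each constraint, equality holds for C2 and C7; the remaining constraints have slack.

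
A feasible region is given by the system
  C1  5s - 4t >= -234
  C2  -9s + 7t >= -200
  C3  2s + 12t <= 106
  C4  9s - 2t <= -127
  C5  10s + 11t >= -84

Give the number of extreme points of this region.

3

Pairwise boundary intersections that survive every other constraint:
  (-82/7, 151/14)
  (-1087/49, 614/49)
  (-1565/119, 514/119)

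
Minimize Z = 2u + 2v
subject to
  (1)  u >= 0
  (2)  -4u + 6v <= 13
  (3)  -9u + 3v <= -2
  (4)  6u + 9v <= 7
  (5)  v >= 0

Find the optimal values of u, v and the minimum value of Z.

u = 2/9, v = 0, minimum Z = 4/9

Extreme points and Z = 2u + 2v:
  (13/33, 17/33) → Z = 20/11
  (2/9, 0) → Z = 4/9
  (7/6, 0) → Z = 7/3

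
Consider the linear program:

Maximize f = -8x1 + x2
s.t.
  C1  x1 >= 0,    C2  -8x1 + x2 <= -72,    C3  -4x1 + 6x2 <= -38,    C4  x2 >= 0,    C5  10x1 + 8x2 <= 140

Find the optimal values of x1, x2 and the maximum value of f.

Feasible corners and f = -8x1 + x2:
  (19/2, 0) → f = -76
  (286/23, 45/23) → f = -2243/23
  (14, 0) → f = -112

x1 = 19/2, x2 = 0, maximum f = -76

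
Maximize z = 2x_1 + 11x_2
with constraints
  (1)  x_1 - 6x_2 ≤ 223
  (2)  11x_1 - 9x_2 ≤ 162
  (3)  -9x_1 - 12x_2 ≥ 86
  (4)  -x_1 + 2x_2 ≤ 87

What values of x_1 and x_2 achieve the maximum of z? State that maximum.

Feasible corners and z = 2x_1 + 11x_2:
  (-345/19, -2291/57) → z = -27271/57
  (-242, -155/2) → z = -2673/2
  (390/71, -2404/213) → z = -24104/213
  (-608/15, 697/30) → z = 349/2

x_1 = -608/15, x_2 = 697/30, maximum z = 349/2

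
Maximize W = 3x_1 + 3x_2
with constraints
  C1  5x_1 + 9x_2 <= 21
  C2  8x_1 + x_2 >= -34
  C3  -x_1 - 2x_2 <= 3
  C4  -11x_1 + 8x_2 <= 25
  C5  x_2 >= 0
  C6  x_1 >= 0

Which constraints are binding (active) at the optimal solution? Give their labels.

Extreme points and W = 3x_1 + 3x_2:
  (21/5, 0) → W = 63/5
  (0, 7/3) → W = 7
  (0, 0) → W = 0

The maximum is at (21/5, 0). Substituting into each constraint, equality holds for C1 and C5; the remaining constraints have slack.

C1 and C5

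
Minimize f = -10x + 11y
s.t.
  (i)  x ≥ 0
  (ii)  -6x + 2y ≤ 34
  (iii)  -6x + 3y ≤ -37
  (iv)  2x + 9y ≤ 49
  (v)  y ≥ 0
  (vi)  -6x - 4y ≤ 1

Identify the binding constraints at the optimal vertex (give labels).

Vertices and f = -10x + 11y:
  (8, 11/3) → f = -119/3
  (37/6, 0) → f = -185/3
  (49/2, 0) → f = -245

The minimum is at (49/2, 0). Substituting into each constraint, equality holds for (iv) and (v); the remaining constraints have slack.

(iv) and (v)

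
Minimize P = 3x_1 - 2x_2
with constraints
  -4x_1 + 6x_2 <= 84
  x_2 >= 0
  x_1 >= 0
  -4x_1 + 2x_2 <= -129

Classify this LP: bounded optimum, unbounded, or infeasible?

Vertices and P = 3x_1 - 2x_2:
  (471/8, 213/4) → P = 561/8
  (129/4, 0) → P = 387/4
The feasible region has finitely many vertices and no improving ray; the minimum is 561/8 at (471/8, 213/4).

bounded optimum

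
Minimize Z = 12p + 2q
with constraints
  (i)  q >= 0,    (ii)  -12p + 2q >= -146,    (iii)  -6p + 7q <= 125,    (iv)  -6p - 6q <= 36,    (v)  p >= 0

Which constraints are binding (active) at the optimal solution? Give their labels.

(i) and (v)

Feasible corners and Z = 12p + 2q:
  (73/6, 0) → Z = 146
  (0, 0) → Z = 0
  (53/3, 33) → Z = 278
  (0, 125/7) → Z = 250/7

The minimum is at (0, 0). Substituting into each constraint, equality holds for (i) and (v); the remaining constraints have slack.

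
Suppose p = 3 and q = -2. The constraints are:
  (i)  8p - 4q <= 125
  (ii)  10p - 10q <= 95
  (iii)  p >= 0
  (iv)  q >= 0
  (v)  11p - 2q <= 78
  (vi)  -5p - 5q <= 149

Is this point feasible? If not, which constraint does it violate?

not feasible — violates (iv)

Constraint (iv): q = -2, which is not ≥ 0. All other constraints are satisfied.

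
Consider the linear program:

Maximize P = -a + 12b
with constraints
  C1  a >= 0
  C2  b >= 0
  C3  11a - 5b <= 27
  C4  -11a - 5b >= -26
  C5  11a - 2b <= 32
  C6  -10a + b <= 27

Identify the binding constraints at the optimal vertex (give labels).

Extreme points and P = -a + 12b:
  (0, 0) → P = 0
  (0, 26/5) → P = 312/5
  (26/11, 0) → P = -26/11

The maximum is at (0, 26/5). Substituting into each constraint, equality holds for C1 and C4; the remaining constraints have slack.

C1 and C4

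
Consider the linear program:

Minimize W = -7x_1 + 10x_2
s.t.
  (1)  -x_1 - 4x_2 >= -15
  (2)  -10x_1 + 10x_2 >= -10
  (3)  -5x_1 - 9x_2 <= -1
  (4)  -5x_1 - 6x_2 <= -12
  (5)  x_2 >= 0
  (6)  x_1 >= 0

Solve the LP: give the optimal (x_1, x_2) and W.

x_1 = 18/11, x_2 = 7/11, minimum W = -56/11

Feasible corners and W = -7x_1 + 10x_2:
  (19/5, 14/5) → W = 7/5
  (0, 15/4) → W = 75/2
  (18/11, 7/11) → W = -56/11
  (0, 2) → W = 20

At the optimal vertex, -10x_1 + 10x_2 = -10 and -5x_1 - 6x_2 = -12.
Solving simultaneously gives x_1 = 18/11, x_2 = 7/11.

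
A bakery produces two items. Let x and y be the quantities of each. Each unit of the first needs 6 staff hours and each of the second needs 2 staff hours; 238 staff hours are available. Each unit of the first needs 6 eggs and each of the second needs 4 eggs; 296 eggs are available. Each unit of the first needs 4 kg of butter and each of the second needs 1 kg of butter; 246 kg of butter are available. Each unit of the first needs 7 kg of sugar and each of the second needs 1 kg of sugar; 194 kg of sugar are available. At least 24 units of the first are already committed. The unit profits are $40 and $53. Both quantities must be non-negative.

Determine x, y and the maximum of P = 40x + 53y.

x = 24, y = 26, maximum P = 2338

Feasible corners and P = 40x + 53y:
  (194/7, 0) → P = 7760/7
  (24, 0) → P = 960
  (24, 26) → P = 2338

At the optimal vertex, 7x + y = 194 and x = 24.
Solving simultaneously gives x = 24, y = 26.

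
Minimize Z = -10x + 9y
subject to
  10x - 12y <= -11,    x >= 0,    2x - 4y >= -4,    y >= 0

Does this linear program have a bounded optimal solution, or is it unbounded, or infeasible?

bounded optimum

Vertices and Z = -10x + 9y:
  (0, 11/12) → Z = 33/4
  (1/4, 9/8) → Z = 61/8
  (0, 1) → Z = 9
The feasible region has finitely many vertices and no improving ray; the minimum is 61/8 at (1/4, 9/8).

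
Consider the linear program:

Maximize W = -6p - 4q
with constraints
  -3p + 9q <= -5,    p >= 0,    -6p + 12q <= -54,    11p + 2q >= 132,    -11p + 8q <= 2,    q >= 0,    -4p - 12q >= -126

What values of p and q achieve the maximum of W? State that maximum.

Extreme points and W = -6p - 4q:
  (47/4, 11/8) → W = -76
  (18, 9/2) → W = -126
  (12, 0) → W = -72
  (63/2, 0) → W = -189

p = 12, q = 0, maximum W = -72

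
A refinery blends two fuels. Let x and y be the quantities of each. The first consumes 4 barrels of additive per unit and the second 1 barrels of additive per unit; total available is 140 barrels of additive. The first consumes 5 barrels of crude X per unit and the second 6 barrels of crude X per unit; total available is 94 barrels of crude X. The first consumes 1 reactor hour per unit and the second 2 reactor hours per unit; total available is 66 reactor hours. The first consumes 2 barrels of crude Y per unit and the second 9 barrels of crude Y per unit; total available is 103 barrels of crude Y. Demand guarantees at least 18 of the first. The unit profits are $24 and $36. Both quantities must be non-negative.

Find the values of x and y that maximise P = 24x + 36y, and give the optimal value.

x = 18, y = 2/3, maximum P = 456

Vertices and P = 24x + 36y:
  (94/5, 0) → P = 2256/5
  (18, 0) → P = 432
  (18, 2/3) → P = 456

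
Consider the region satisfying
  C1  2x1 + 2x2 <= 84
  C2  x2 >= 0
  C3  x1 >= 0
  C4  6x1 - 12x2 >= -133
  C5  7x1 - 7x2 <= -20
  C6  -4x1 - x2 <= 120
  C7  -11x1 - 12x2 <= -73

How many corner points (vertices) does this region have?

Of the 21 pairwise boundary intersections, those satisfying every inequality are:
  (0, 133/12)
  (0, 73/12)
  (691/42, 811/42)
  (271/161, 731/161)

4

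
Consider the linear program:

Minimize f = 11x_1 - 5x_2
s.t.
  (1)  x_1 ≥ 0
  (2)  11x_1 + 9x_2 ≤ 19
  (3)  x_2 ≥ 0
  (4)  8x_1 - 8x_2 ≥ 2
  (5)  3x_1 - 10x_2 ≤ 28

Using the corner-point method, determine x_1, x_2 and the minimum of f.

x_1 = 1/4, x_2 = 0, minimum f = 11/4

Vertices and f = 11x_1 - 5x_2:
  (19/11, 0) → f = 19
  (17/16, 13/16) → f = 61/8
  (1/4, 0) → f = 11/4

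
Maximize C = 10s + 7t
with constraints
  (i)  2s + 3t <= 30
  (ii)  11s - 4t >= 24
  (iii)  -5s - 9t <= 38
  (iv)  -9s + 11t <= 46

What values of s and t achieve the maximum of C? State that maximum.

Feasible corners and C = 10s + 7t:
  (192/41, 282/41) → C = 3894/41
  (128, -226/3) → C = 2258/3
  (64/119, -538/119) → C = -3126/119

The binding constraints are 2s + 3t = 30 and -5s - 9t = 38.
Solving simultaneously gives s = 128, t = -226/3.

s = 128, t = -226/3, maximum C = 2258/3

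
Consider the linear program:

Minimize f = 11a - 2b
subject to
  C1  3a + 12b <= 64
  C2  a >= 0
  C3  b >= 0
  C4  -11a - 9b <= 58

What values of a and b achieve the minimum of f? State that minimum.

a = 0, b = 16/3, minimum f = -32/3

Corner points and f = 11a - 2b:
  (0, 16/3) → f = -32/3
  (64/3, 0) → f = 704/3
  (0, 0) → f = 0

The binding constraints are 3a + 12b = 64 and a = 0.
Solving simultaneously gives a = 0, b = 16/3.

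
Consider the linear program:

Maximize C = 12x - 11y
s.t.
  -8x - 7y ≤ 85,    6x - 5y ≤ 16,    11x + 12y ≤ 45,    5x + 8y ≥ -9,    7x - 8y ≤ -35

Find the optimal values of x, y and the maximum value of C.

x = -15/43, y = 175/43, maximum C = -2105/43

Feasible corners and C = 12x - 11y:
  (-1335/19, 1295/19) → C = -30265/19
  (-617/29, 353/29) → C = -11287/29
  (-15/43, 175/43) → C = -2105/43
  (-11/3, 7/6) → C = -341/6

The optimum lies where 11x + 12y = 45 and 7x - 8y = -35.
Solving simultaneously gives x = -15/43, y = 175/43.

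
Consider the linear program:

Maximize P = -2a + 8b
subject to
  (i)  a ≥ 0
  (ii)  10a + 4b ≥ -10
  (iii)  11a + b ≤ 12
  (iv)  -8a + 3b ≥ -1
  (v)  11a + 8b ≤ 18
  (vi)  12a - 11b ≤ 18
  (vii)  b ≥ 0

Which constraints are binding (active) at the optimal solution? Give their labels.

(i) and (v)

Corner points and P = -2a + 8b:
  (0, 9/4) → P = 18
  (0, 0) → P = 0
  (62/97, 133/97) → P = 940/97
  (1/8, 0) → P = -1/4

The maximum is at (0, 9/4). Substituting into each constraint, equality holds for (i) and (v); the remaining constraints have slack.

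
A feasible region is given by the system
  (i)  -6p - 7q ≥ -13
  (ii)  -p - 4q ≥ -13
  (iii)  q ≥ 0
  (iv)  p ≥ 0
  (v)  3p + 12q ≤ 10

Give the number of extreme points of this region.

4

The feasible vertices (each the meet of two boundaries and inside every other half-plane) are:
  (13/6, 0)
  (86/51, 7/17)
  (0, 0)
  (0, 5/6)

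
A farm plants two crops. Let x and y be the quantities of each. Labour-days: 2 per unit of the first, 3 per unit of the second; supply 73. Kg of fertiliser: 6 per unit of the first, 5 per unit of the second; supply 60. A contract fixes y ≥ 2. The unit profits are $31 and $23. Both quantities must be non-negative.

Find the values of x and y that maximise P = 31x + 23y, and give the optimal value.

Extreme points and P = 31x + 23y:
  (0, 12) → P = 276
  (0, 2) → P = 46
  (25/3, 2) → P = 913/3

x = 25/3, y = 2, maximum P = 913/3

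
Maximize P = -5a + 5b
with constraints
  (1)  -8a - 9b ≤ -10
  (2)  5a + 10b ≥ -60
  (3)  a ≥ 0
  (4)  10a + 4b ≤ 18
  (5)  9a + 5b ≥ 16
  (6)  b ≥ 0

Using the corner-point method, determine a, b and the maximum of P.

Feasible corners and P = -5a + 5b:
  (0, 9/2) → P = 45/2
  (0, 16/5) → P = 16
  (9/5, 0) → P = -9
  (16/9, 0) → P = -80/9

The optimum lies where a = 0 and 10a + 4b = 18.
Solving simultaneously gives a = 0, b = 9/2.

a = 0, b = 9/2, maximum P = 45/2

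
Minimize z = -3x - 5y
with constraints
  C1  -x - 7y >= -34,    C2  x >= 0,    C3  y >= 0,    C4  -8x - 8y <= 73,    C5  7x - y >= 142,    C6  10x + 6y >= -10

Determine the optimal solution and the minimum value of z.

x = 34, y = 0, minimum z = -102

Vertices and z = -3x - 5y:
  (34, 0) → z = -102
  (514/25, 48/25) → z = -1782/25
  (142/7, 0) → z = -426/7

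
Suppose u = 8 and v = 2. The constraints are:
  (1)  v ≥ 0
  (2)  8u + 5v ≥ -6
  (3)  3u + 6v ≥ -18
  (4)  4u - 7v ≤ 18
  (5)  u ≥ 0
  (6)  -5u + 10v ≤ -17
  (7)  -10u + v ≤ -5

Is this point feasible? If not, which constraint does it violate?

(1): 2 ≥ 0 ✓
(2): 74 ≥ -6 ✓
(3): 36 ≥ -18 ✓
(4): 18 ≤ 18 ✓
(5): 8 ≥ 0 ✓
(6): -20 ≤ -17 ✓
(7): -78 ≤ -5 ✓

feasible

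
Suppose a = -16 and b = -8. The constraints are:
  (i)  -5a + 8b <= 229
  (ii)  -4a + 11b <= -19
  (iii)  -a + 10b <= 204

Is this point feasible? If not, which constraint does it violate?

(i): 16 ≤ 229 ✓
(ii): -24 ≤ -19 ✓
(iii): -64 ≤ 204 ✓

feasible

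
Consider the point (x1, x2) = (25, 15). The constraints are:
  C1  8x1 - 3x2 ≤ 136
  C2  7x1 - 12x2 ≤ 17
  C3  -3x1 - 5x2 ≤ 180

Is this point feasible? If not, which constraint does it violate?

Constraint C1: 8x1 - 3x2 = 155, which is not ≤ 136. All other constraints are satisfied.

not feasible — violates C1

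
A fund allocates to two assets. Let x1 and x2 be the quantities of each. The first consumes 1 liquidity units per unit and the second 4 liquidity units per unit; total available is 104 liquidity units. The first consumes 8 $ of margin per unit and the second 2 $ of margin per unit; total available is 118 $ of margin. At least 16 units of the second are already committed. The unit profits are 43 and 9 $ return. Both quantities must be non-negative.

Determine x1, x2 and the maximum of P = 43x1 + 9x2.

The optimum lies where 8x1 + 2x2 = 118 and x2 = 16.
Solving simultaneously gives x1 = 43/4, x2 = 16.

x1 = 43/4, x2 = 16, maximum P = 2425/4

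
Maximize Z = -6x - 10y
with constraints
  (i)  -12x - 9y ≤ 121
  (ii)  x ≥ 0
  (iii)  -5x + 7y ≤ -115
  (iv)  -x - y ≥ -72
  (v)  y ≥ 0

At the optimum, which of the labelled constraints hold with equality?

(iii) and (v)

Extreme points and Z = -6x - 10y:
  (619/12, 245/12) → Z = -1541/3
  (23, 0) → Z = -138
  (72, 0) → Z = -432

The maximum is at (23, 0). Substituting into each constraint, equality holds for (iii) and (v); the remaining constraints have slack.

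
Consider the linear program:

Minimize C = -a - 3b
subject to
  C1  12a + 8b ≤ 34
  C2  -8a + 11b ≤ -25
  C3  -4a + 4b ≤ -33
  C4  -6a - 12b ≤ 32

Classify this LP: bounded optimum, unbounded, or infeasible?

bounded optimum

Feasible corners and C = -a - 3b:
  (5, -13/4) → C = 19/4
  (83/12, -49/8) → C = 275/24
  (67/18, -163/36) → C = 355/36
The feasible region has finitely many vertices and no improving ray; the minimum is 19/4 at (5, -13/4).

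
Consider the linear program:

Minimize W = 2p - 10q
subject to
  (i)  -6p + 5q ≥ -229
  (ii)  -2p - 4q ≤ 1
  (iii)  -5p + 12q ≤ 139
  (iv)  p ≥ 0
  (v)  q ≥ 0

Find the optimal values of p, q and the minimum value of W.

p = 3443/47, q = 1979/47, minimum W = -12904/47

Extreme points and W = 2p - 10q:
  (3443/47, 1979/47) → W = -12904/47
  (229/6, 0) → W = 229/3
  (0, 139/12) → W = -695/6
  (0, 0) → W = 0

The binding constraints are -6p + 5q = -229 and -5p + 12q = 139.
Solving simultaneously gives p = 3443/47, q = 1979/47.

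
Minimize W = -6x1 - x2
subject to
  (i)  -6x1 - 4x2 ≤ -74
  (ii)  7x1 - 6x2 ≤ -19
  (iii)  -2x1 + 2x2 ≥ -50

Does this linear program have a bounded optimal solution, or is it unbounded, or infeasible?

unbounded

From the feasible point (23/4, 79/8), moving in the direction (6, 7) keeps every constraint satisfied while W decreases without bound.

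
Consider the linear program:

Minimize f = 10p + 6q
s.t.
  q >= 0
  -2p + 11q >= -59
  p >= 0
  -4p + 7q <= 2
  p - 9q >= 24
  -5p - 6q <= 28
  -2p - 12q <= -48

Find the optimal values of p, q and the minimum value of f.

Feasible corners and f = 10p + 6q:
  (59/2, 0) → f = 295
  (24, 0) → f = 240
  (267/7, 11/7) → f = 2736/7

p = 24, q = 0, minimum f = 240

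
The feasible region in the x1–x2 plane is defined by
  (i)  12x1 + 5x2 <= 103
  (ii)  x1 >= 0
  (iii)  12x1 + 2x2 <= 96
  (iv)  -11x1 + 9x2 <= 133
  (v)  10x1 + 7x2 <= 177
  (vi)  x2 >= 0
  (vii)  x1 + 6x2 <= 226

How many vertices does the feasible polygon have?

Of the 21 pairwise boundary intersections, those satisfying every inequality are:
  (137/18, 7/3)
  (262/163, 2729/163)
  (0, 133/9)
  (0, 0)
  (8, 0)

5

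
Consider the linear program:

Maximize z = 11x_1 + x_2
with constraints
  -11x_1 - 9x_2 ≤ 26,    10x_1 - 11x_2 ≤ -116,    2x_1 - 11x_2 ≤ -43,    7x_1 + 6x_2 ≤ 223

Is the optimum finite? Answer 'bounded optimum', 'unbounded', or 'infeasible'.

Feasible corners and z = 11x_1 + x_2:
  (-1330/211, 1016/211) → z = -13614/211
  (-721, 2635/3) → z = -21158/3
  (1757/137, 3042/137) → z = 22369/137
The feasible region has finitely many vertices and no improving ray; the maximum is 22369/137 at (1757/137, 3042/137).

bounded optimum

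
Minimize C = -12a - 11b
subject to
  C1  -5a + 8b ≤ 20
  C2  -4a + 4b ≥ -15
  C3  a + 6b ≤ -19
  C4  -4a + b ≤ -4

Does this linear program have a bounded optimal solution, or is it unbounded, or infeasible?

Feasible corners and C = -12a - 11b:
  (1/2, -13/4) → C = 119/4
  (1/12, -11/3) → C = 118/3
  (1/5, -16/5) → C = 164/5
The feasible region has finitely many vertices and no improving ray; the minimum is 119/4 at (1/2, -13/4).

bounded optimum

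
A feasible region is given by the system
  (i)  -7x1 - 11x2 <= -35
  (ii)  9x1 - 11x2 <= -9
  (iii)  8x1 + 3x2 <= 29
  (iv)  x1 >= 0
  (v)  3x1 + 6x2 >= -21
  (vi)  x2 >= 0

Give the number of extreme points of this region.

4

Of the 15 pairwise boundary intersections, those satisfying every inequality are:
  (13/8, 189/88)
  (0, 35/11)
  (292/115, 333/115)
  (0, 29/3)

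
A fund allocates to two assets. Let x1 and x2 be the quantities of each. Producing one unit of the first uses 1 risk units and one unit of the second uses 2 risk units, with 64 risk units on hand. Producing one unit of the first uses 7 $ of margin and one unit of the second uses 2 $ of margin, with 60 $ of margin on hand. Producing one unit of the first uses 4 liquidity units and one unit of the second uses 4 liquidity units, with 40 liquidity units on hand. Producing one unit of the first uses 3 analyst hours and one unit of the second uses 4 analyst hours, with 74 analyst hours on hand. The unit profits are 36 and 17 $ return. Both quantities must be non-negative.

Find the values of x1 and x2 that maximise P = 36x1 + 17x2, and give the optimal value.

Extreme points and P = 36x1 + 17x2:
  (0, 0) → P = 0
  (0, 10) → P = 170
  (60/7, 0) → P = 2160/7
  (8, 2) → P = 322

x1 = 8, x2 = 2, maximum P = 322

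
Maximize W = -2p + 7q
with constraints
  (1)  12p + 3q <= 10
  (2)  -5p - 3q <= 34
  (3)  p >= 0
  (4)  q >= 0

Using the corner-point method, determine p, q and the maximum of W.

Vertices and W = -2p + 7q:
  (0, 10/3) → W = 70/3
  (5/6, 0) → W = -5/3
  (0, 0) → W = 0

p = 0, q = 10/3, maximum W = 70/3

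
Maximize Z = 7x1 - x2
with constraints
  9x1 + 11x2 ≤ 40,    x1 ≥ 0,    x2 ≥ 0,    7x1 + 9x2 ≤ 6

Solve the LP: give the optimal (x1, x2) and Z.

x1 = 6/7, x2 = 0, maximum Z = 6

Corner points and Z = 7x1 - x2:
  (0, 0) → Z = 0
  (0, 2/3) → Z = -2/3
  (6/7, 0) → Z = 6

The binding constraints are x2 = 0 and 7x1 + 9x2 = 6.
Solving simultaneously gives x1 = 6/7, x2 = 0.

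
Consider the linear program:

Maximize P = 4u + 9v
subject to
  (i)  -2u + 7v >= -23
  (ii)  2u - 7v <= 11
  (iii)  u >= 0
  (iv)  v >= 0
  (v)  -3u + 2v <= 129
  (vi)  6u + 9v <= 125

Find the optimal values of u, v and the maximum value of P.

Corner points and P = 4u + 9v:
  (11/2, 0) → P = 22
  (487/30, 46/15) → P = 1388/15
  (0, 0) → P = 0
  (0, 125/9) → P = 125

u = 0, v = 125/9, maximum P = 125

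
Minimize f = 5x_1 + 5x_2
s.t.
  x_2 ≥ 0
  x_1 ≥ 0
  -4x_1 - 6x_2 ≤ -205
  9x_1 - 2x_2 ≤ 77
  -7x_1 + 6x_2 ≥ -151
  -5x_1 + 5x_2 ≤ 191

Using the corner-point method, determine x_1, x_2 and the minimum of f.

x_1 = 0, x_2 = 205/6, minimum f = 1025/6

Extreme points and f = 5x_1 + 5x_2:
  (0, 205/6) → f = 1025/6
  (0, 191/5) → f = 191
  (436/31, 1537/62) → f = 12045/62
  (767/35, 2104/35) → f = 2871/7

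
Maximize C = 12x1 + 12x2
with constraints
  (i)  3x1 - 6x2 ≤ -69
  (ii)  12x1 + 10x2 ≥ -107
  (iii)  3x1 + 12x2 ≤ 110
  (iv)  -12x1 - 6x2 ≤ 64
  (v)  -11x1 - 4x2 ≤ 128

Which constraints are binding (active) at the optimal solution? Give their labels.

(i) and (iii)

Feasible corners and C = 12x1 + 12x2:
  (-28/9, 179/18) → C = 82
  (-133/15, 106/15) → C = -108/5
  (-34/3, 12) → C = 8

The maximum is at (-28/9, 179/18). Substituting into each constraint, equality holds for (i) and (iii); the remaining constraints have slack.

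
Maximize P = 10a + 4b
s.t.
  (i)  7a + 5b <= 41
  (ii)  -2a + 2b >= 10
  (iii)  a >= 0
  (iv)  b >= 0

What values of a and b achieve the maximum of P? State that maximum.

a = 4/3, b = 19/3, maximum P = 116/3

Feasible corners and P = 10a + 4b:
  (4/3, 19/3) → P = 116/3
  (0, 41/5) → P = 164/5
  (0, 5) → P = 20

The binding constraints are 7a + 5b = 41 and -2a + 2b = 10.
Solving simultaneously gives a = 4/3, b = 19/3.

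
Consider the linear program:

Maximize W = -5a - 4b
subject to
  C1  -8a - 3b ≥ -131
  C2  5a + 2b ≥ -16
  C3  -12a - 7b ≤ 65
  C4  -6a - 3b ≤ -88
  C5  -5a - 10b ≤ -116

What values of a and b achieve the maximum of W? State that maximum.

a = 532/45, b = 256/45, maximum W = -1228/15

The feasible region is unbounded (it extends along (-3, 8), (-2, 5)), but W strictly decreases along every unbounded feasible direction, so there is no improving ray and the maximum is attained at a vertex.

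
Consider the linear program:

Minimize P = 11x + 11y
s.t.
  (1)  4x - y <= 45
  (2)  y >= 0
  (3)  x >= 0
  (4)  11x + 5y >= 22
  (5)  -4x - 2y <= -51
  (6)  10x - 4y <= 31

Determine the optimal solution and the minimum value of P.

x = 133/18, y = 193/18, minimum P = 1793/9

Feasible corners and P = 11x + 11y:
  (149/6, 163/3) → P = 5225/6
  (0, 51/2) → P = 561/2
  (133/18, 193/18) → P = 1793/9
The feasible region is unbounded (it extends along (0, 1), (1, 4)), but P strictly increases along every unbounded feasible direction, so there is no improving ray and the minimum is attained at a vertex.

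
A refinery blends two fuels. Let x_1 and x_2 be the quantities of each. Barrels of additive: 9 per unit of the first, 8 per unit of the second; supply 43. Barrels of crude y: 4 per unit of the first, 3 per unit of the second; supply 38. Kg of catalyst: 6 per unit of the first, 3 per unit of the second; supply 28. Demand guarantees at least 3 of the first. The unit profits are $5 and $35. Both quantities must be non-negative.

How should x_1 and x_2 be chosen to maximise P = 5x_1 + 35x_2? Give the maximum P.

x_1 = 3, x_2 = 2, maximum P = 85

Feasible corners and P = 5x_1 + 35x_2:
  (14/3, 0) → P = 70/3
  (3, 0) → P = 15
  (95/21, 2/7) → P = 685/21
  (3, 2) → P = 85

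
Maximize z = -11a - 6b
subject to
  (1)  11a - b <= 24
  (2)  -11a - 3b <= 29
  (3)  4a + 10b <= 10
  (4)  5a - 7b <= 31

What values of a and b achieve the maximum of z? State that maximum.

Corner points and z = -11a - 6b:
  (125/57, 7/57) → z = -1417/57
  (137/72, -221/72) → z = -181/72
  (-160/49, 113/49) → z = 1082/49
  (-55/46, -243/46) → z = 2063/46

a = -55/46, b = -243/46, maximum z = 2063/46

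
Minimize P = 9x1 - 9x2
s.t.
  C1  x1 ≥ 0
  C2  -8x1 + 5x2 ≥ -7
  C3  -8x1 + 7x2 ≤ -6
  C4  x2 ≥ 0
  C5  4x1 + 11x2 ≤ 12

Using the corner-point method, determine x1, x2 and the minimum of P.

Corner points and P = 9x1 - 9x2:
  (19/16, 1/2) → P = 99/16
  (7/8, 0) → P = 63/8
  (3/4, 0) → P = 27/4

x1 = 19/16, x2 = 1/2, minimum P = 99/16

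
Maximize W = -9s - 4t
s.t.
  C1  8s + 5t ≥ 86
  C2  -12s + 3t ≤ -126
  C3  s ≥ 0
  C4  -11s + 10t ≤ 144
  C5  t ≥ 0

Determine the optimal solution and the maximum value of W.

Feasible corners and W = -9s - 4t:
  (74/7, 2/7) → W = -674/7
  (43/4, 0) → W = -387/4
  (564/29, 1038/29) → W = -9228/29
The feasible region is unbounded (it extends along (10, 11), (1, 0)), but W strictly decreases along every unbounded feasible direction, so there is no improving ray and the maximum is attained at a vertex.

The binding constraints are 8s + 5t = 86 and -12s + 3t = -126.
Solving simultaneously gives s = 74/7, t = 2/7.

s = 74/7, t = 2/7, maximum W = -674/7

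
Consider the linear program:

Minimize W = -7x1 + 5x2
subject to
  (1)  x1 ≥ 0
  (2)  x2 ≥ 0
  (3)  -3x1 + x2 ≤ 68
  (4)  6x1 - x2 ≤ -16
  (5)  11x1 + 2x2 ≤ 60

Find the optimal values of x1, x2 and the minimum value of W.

Vertices and W = -7x1 + 5x2:
  (0, 16) → W = 80
  (0, 30) → W = 150
  (28/23, 536/23) → W = 108

x1 = 0, x2 = 16, minimum W = 80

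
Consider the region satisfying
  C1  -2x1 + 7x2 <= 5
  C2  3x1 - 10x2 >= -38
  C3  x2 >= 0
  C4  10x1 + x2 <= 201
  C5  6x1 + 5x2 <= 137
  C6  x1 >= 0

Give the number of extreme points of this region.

The feasible vertices (each the meet of two boundaries and inside every other half-plane) are:
  (467/26, 76/13)
  (0, 5/7)
  (201/10, 0)
  (0, 0)
  (217/11, 41/11)

5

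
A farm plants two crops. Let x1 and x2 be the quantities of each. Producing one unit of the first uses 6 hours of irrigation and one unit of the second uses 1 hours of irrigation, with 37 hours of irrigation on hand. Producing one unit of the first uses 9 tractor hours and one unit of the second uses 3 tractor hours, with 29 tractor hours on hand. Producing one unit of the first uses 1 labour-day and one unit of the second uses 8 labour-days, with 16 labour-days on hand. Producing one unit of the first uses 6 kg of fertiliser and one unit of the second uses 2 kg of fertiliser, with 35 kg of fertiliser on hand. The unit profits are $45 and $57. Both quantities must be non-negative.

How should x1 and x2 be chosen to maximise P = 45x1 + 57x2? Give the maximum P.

x1 = 8/3, x2 = 5/3, maximum P = 215

Vertices and P = 45x1 + 57x2:
  (0, 0) → P = 0
  (0, 2) → P = 114
  (29/9, 0) → P = 145
  (8/3, 5/3) → P = 215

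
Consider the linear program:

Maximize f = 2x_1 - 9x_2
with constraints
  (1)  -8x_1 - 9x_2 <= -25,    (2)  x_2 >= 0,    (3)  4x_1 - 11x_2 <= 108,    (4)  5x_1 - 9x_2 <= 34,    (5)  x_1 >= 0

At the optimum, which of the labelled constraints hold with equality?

Corner points and f = 2x_1 - 9x_2:
  (25/8, 0) → f = 25/4
  (0, 25/9) → f = -25
  (34/5, 0) → f = 68/5
The feasible region is unbounded (it extends along (0, 1), (9, 5)), but f strictly decreases along every unbounded feasible direction, so there is no improving ray and the maximum is attained at a vertex.

The maximum is at (34/5, 0). Substituting into each constraint, equality holds for (2) and (4); the remaining constraints have slack.

(2) and (4)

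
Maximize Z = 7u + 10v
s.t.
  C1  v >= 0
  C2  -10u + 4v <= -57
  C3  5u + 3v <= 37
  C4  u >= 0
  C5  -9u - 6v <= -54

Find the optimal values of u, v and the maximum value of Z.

Extreme points and Z = 7u + 10v:
  (37/5, 0) → Z = 259/5
  (6, 0) → Z = 42
  (319/50, 17/10) → Z = 3083/50
  (93/16, 9/32) → Z = 87/2

u = 319/50, v = 17/10, maximum Z = 3083/50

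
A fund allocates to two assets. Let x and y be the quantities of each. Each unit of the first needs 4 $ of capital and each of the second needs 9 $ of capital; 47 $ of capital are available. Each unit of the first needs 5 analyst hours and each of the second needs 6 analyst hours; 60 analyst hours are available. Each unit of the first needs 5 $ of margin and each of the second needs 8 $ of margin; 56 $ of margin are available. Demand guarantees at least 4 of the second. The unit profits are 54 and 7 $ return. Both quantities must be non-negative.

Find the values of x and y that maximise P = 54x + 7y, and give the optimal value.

Extreme points and P = 54x + 7y:
  (0, 47/9) → P = 329/9
  (0, 4) → P = 28
  (11/4, 4) → P = 353/2

At the optimal vertex, 4x + 9y = 47 and y = 4.
Solving simultaneously gives x = 11/4, y = 4.

x = 11/4, y = 4, maximum P = 353/2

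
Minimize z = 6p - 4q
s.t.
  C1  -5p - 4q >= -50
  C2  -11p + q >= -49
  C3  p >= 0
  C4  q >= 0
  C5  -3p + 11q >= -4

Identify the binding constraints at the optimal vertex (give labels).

C1 and C3

Extreme points and z = 6p - 4q:
  (246/49, 305/49) → z = 256/49
  (0, 25/2) → z = -50
  (535/118, 103/118) → z = 1399/59
  (0, 0) → z = 0
  (4/3, 0) → z = 8

The minimum is at (0, 25/2). Substituting into each constraint, equality holds for C1 and C3; the remaining constraints have slack.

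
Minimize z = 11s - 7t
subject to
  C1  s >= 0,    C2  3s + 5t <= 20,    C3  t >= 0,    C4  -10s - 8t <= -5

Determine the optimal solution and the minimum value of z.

Extreme points and z = 11s - 7t:
  (0, 4) → z = -28
  (0, 5/8) → z = -35/8
  (20/3, 0) → z = 220/3
  (1/2, 0) → z = 11/2

The binding constraints are s = 0 and 3s + 5t = 20.
Solving simultaneously gives s = 0, t = 4.

s = 0, t = 4, minimum z = -28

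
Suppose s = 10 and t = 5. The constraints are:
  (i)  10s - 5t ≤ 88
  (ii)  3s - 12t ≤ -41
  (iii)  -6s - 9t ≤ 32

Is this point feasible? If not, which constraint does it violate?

Constraint (ii): 3s - 12t = -30, which is not ≤ -41. All other constraints are satisfied.

not feasible — violates (ii)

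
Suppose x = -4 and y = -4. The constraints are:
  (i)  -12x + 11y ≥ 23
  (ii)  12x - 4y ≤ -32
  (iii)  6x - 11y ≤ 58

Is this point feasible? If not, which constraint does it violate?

not feasible — violates (i)

Constraint (i): -12x + 11y = 4, which is not ≥ 23. All other constraints are satisfied.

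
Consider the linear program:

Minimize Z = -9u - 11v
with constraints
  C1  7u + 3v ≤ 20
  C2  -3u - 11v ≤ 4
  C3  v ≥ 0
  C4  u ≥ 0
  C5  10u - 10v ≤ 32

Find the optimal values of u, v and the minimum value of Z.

u = 0, v = 20/3, minimum Z = -220/3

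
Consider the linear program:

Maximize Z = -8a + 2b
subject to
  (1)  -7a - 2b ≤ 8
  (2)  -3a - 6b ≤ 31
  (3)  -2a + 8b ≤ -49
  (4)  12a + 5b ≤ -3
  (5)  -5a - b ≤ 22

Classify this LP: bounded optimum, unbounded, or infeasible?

Feasible corners and Z = -8a + 2b:
  (23/18, -209/36) → Z = -131/6
  (137/57, -121/19) → Z = -1822/57
  (221/106, -297/53) → Z = -1478/53
The feasible region has finitely many vertices and no improving ray; the maximum is -131/6 at (23/18, -209/36).

bounded optimum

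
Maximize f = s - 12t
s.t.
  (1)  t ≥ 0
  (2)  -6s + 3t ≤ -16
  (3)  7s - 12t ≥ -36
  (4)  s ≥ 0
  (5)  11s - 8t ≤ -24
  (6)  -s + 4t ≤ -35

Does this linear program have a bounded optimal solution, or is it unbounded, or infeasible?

The boundaries t = 0 and -s + 4t = -35 meet at (35, 0), but that point violates 11s - 8t ≤ -24. Every candidate vertex is excluded by some other constraint, so the feasible region is empty.

infeasible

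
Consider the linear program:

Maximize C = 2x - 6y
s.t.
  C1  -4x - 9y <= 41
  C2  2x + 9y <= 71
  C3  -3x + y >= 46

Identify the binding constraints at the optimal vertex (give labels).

C1 and C3

Extreme points and C = 2x - 6y:
  (-56, 61/3) → C = -234
  (-455/31, 61/31) → C = -1276/31
  (-343/29, 305/29) → C = -2516/29

The maximum is at (-455/31, 61/31). Substituting into each constraint, equality holds for C1 and C3; the remaining constraints have slack.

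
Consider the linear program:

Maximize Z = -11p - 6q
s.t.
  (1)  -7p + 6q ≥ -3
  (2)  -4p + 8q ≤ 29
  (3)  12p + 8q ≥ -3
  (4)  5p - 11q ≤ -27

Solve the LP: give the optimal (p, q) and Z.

p = -2, q = 21/8, maximum Z = 25/4

The optimum lies where -4p + 8q = 29 and 12p + 8q = -3.
Solving simultaneously gives p = -2, q = 21/8.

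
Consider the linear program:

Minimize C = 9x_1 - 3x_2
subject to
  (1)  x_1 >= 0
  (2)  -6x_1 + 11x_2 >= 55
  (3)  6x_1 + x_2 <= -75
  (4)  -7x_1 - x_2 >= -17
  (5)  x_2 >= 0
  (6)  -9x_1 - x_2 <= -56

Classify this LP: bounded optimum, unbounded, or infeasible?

infeasible

The boundaries x_2 = 0 and -9x_1 - x_2 = -56 meet at (56/9, 0), but that point violates -6x_1 + 11x_2 ≥ 55. Every candidate vertex is excluded by some other constraint, so the feasible region is empty.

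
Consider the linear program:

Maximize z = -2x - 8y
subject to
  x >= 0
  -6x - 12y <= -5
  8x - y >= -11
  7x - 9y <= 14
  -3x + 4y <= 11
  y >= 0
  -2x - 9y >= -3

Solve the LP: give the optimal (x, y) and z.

x = 5/6, y = 0, maximum z = -5/3

Extreme points and z = -2x - 8y:
  (5/6, 0) → z = -5/3
  (3/10, 4/15) → z = -41/15
  (3/2, 0) → z = -3

At the optimal vertex, -6x - 12y = -5 and y = 0.
Solving simultaneously gives x = 5/6, y = 0.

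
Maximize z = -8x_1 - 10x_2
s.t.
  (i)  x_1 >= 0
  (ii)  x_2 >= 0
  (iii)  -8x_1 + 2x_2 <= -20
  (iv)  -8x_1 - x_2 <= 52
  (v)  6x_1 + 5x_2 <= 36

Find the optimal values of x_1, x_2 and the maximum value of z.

x_1 = 5/2, x_2 = 0, maximum z = -20

Vertices and z = -8x_1 - 10x_2:
  (5/2, 0) → z = -20
  (6, 0) → z = -48
  (43/13, 42/13) → z = -764/13

At the optimal vertex, x_2 = 0 and -8x_1 + 2x_2 = -20.
Solving simultaneously gives x_1 = 5/2, x_2 = 0.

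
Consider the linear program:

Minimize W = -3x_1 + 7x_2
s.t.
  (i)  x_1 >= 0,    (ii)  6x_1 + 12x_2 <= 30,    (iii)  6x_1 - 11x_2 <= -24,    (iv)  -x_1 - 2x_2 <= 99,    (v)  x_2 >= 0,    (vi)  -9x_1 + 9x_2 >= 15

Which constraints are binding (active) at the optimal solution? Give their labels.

(i) and (iii)

Vertices and W = -3x_1 + 7x_2:
  (0, 5/2) → W = 35/2
  (0, 24/11) → W = 168/11
  (7/23, 54/23) → W = 357/23

The minimum is at (0, 24/11). Substituting into each constraint, equality holds for (i) and (iii); the remaining constraints have slack.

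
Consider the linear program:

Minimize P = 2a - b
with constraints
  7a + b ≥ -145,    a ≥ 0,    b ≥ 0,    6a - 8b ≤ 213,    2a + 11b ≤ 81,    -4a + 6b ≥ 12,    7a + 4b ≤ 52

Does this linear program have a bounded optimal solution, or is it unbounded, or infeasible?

bounded optimum

Corner points and P = 2a - b:
  (0, 81/11) → P = -81/11
  (0, 2) → P = -2
  (248/69, 463/69) → P = 11/23
  (132/29, 146/29) → P = 118/29
The feasible region has finitely many vertices and no improving ray; the minimum is -81/11 at (0, 81/11).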